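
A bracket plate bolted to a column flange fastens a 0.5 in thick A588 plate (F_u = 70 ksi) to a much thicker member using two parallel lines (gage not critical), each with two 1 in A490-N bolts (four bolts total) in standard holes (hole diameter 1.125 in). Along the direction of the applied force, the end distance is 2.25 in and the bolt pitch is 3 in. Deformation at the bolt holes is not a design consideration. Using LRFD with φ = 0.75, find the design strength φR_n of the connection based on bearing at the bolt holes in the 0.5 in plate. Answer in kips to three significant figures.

281 kips

Per bolt r_n = 1.5 l_c t F_u ≤ 3.0 d t F_u; upper limit = 3.0 × 1 × 0.5 × 70 = 105 kips.
Edge bolt: l_c = 2.25 − 1.125/2 = 1.688 in → 1.5 × 1.688 × 0.5 × 70 = 88.59 → r_n = 88.59 kips.
Interior bolts: l_c = 3 − 1.125 = 1.875 in → 1.5 × 1.875 × 0.5 × 70 = 98.44 → r_n = 98.44 kips.
R_n = 2 × 88.59 + 2 × 98.44 = 374.1 kips.
Design strength φR_n = 0.75 × 374.1 = 281 kips.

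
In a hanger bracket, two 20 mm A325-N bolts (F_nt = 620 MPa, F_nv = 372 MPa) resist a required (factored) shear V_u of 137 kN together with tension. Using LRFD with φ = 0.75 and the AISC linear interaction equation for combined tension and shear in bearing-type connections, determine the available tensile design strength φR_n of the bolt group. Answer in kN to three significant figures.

151 kN

A_b = π·20²/4 = 314.2 mm²; f_rv = 137 × 1000 / (2 × 314.2) = 218 MPa.
F'_nt = 1.3 F_nt − (F_nt / φF_nv) f_rv = 1.3·620 − (620/(0.75·372))·218 = 321.5 MPa, capped at F_nt → F'_nt = 321.5 MPa.
R_n = F'_nt · A_b · n = 321.5 × 314.2 × 2 / 1000 = 202 kN.
Design strength φR_n = 0.75 × 202 = 151 kN.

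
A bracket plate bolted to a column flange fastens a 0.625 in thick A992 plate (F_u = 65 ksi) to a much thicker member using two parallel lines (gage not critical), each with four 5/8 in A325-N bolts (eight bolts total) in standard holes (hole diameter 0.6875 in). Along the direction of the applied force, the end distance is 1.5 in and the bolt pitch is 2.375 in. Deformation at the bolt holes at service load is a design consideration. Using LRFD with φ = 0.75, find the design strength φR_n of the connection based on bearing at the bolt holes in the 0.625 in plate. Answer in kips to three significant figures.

359 kips

Per bolt r_n = 1.2 l_c t F_u ≤ 2.4 d t F_u; upper limit = 2.4 × 0.625 × 0.625 × 65 = 60.94 kips.
Edge bolt: l_c = 1.5 − 0.6875/2 = 1.156 in → 1.2 × 1.156 × 0.625 × 65 = 56.37 → r_n = 56.37 kips.
Interior bolts: l_c = 2.375 − 0.6875 = 1.688 in → 1.2 × 1.688 × 0.625 × 65 = 82.27 → r_n = 60.94 kips.
R_n = 2 × 56.37 + 6 × 60.94 = 478.4 kips.
Design strength φR_n = 0.75 × 478.4 = 359 kips.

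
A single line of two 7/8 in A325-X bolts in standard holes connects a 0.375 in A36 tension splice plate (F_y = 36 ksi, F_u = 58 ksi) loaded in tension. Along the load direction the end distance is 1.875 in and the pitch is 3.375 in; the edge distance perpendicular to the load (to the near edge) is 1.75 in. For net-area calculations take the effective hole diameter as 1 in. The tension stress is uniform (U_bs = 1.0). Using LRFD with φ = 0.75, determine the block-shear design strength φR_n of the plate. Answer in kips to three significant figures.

Shear plane L_v = 1.875 + 1·3.375 = 5.25 in; A_gv = 5.25 × 0.375 = 1.969 in².
A_nv = (5.25 − 1.5·1) × 0.375 = 1.406 in².
A_nt = (1.75 − 0.5·1) × 0.375 = 0.4688 in².
0.6 F_u A_nv = 48.94 kips; 0.6 F_y A_gv = 42.52 kips → shear yielding governs the shear term.
R_n = 42.52 + 1.0 × 58 × 0.4688 = 69.71 kips.
Design strength φR_n = 0.75 × 69.71 = 52.3 kips.

52.3 kips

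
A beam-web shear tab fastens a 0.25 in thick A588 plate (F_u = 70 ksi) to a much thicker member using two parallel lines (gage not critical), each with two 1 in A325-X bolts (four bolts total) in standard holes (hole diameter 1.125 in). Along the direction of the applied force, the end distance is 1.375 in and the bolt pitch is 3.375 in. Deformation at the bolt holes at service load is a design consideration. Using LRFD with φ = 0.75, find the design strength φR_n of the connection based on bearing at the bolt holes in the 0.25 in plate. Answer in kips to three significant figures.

Per bolt r_n = 1.2 l_c t F_u ≤ 2.4 d t F_u; upper limit = 2.4 × 1 × 0.25 × 70 = 42 kips.
Edge bolt: l_c = 1.375 − 1.125/2 = 0.8125 in → 1.2 × 0.8125 × 0.25 × 70 = 17.06 → r_n = 17.06 kips.
Interior bolts: l_c = 3.375 − 1.125 = 2.25 in → 1.2 × 2.25 × 0.25 × 70 = 47.25 → r_n = 42 kips.
R_n = 2 × 17.06 + 2 × 42 = 118.1 kips.
Design strength φR_n = 0.75 × 118.1 = 88.6 kips.

88.6 kips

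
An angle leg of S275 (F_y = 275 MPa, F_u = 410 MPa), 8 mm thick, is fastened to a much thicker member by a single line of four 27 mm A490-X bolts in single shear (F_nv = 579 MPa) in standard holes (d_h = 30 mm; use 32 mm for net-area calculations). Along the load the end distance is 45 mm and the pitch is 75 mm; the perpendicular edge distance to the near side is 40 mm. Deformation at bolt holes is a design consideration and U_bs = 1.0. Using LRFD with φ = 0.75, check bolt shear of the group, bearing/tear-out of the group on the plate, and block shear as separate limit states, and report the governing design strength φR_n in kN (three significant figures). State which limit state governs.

292 kN (block shear governs)

Bolt shear: A_b = π·27²/4 = 572.6 mm²; R_n = 579 × 572.6 × 4 × 1 / 1000 = 1326 kN → 0.75 × 1326 = 995 kN.
Bearing: edge l_c = 30, r_n = 118.1 kN; interior l_c = 45, r_n = 177.1 kN; R_n = 118.1 + 3·177.1 = 649.4 kN → 487 kN.
Block shear: A_gv = 2160, A_nv = 1264, A_nt = 192 mm²; R_n = min(0.6F_uA_nv, 0.6F_yA_gv) + U_bs·F_u·A_nt = 389.7 kN → 292 kN.
Block shear governs: 292 kN.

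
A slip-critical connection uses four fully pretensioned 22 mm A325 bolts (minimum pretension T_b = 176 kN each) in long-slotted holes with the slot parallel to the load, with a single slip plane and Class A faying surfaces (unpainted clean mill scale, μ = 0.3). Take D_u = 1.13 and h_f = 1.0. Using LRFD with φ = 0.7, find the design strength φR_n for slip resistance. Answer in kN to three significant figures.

167 kN

R_n = μ · D_u · h_f · T_b · n_s · n_b = 0.3 × 1.13 × 1.0 × 176 × 1 × 4 = 238.7 kN.
Design strength φR_n = 0.7 × 238.7 = 167 kN.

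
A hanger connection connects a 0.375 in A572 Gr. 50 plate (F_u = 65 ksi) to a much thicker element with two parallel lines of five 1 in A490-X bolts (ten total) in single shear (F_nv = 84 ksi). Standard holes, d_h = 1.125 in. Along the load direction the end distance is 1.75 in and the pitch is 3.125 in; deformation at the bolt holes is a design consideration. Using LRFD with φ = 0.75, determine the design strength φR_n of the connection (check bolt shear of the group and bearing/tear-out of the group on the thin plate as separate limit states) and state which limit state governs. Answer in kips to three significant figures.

Bolt shear: A_b = π·1²/4 = 0.7854 in²; R_n = 84 × 0.7854 × 10 × 1 = 659.7 kips → 0.75 × 659.7 = 495 kips.
Bearing (1.2 l_c t F_u ≤ 2.4 d t F_u): upper limit = 2.4·1·0.375·65 = 58.5 kips.
  Edge l_c = 1.75 − 1.125/2 = 1.188 → r_n = 34.73 kips; interior l_c = 3.125 − 1.125 = 2 → r_n = 58.5 kips.
  R_n,bearing = 2·34.73 + 8·58.5 = 537.5 kips → 0.75 × 537.5 = 403 kips.
Bearing governs: 403 kips.

403 kips (bearing governs)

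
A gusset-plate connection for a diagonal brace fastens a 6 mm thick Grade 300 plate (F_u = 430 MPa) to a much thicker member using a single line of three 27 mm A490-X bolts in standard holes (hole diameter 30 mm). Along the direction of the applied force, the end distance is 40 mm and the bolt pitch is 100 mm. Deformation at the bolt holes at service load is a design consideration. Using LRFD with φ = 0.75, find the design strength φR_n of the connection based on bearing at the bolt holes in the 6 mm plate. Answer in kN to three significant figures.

Per bolt r_n = 1.2 l_c t F_u ≤ 2.4 d t F_u; upper limit = 2.4 × 27 × 6 × 430 / 1000 = 167.2 kN.
Edge bolt: l_c = 40 − 30/2 = 25 mm → 1.2 × 25 × 6 × 430 / 1000 = 77.4 → r_n = 77.4 kN.
Interior bolts: l_c = 100 − 30 = 70 mm → 1.2 × 70 × 6 × 430 / 1000 = 216.7 → r_n = 167.2 kN.
R_n = 1 × 77.4 + 2 × 167.2 = 411.8 kN.
Design strength φR_n = 0.75 × 411.8 = 309 kN.

309 kN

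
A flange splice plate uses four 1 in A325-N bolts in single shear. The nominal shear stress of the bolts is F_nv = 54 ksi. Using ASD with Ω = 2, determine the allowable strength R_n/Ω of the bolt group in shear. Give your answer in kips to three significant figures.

A_b = π × 1² / 4 = 0.7854 in².
R_n = F_nv · A_b · n · n_s = 54 × 0.7854 × 4 × 1 = 169.6 kips.
Allowable strength R_n/Ω = 169.6 / 2 = 84.8 kips.

84.8 kips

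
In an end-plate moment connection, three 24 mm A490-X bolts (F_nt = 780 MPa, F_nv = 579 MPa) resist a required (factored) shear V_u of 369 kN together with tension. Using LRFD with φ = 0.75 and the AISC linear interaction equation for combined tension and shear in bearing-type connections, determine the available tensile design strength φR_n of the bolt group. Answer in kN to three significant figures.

535 kN

A_b = π·24²/4 = 452.4 mm²; f_rv = 369 × 1000 / (3 × 452.4) = 271.9 MPa.
F'_nt = 1.3 F_nt − (F_nt / φF_nv) f_rv = 1.3·780 − (780/(0.75·579))·271.9 = 525.6 MPa, capped at F_nt → F'_nt = 525.6 MPa.
R_n = F'_nt · A_b · n = 525.6 × 452.4 × 3 / 1000 = 713.4 kN.
Design strength φR_n = 0.75 × 713.4 = 535 kN.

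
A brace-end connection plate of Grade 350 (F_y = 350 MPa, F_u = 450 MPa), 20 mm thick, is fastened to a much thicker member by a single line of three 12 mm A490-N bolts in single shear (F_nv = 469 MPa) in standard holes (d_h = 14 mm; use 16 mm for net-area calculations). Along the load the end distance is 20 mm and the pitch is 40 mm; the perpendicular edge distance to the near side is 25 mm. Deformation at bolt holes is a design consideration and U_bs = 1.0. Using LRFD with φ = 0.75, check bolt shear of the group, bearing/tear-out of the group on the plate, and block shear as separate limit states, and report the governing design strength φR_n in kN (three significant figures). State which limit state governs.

Bolt shear: A_b = π·12²/4 = 113.1 mm²; R_n = 469 × 113.1 × 3 × 1 / 1000 = 159.1 kN → 0.75 × 159.1 = 119 kN.
Bearing: edge l_c = 13, r_n = 140.4 kN; interior l_c = 26, r_n = 259.2 kN; R_n = 140.4 + 2·259.2 = 658.8 kN → 494 kN.
Block shear: A_gv = 2000, A_nv = 1200, A_nt = 340 mm²; R_n = min(0.6F_uA_nv, 0.6F_yA_gv) + U_bs·F_u·A_nt = 477 kN → 358 kN.
Bolt shear governs: 119 kN.

119 kN (bolt shear governs)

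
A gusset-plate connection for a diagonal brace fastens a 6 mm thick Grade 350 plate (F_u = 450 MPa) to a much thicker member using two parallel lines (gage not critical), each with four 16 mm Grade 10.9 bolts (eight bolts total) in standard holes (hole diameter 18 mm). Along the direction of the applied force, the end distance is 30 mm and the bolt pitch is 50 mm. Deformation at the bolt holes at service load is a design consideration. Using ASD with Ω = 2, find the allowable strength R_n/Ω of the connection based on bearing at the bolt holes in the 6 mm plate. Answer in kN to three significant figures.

379 kN

Per bolt r_n = 1.2 l_c t F_u ≤ 2.4 d t F_u; upper limit = 2.4 × 16 × 6 × 450 / 1000 = 103.7 kN.
Edge bolt: l_c = 30 − 18/2 = 21 mm → 1.2 × 21 × 6 × 450 / 1000 = 68.04 → r_n = 68.04 kN.
Interior bolts: l_c = 50 − 18 = 32 mm → 1.2 × 32 × 6 × 450 / 1000 = 103.7 → r_n = 103.7 kN.
R_n = 2 × 68.04 + 6 × 103.7 = 758.2 kN.
Allowable strength R_n/Ω = 758.2 / 2 = 379 kN.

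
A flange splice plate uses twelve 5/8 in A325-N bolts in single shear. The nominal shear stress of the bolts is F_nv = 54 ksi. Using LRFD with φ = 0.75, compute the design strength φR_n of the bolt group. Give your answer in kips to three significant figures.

A_b = π × 0.625² / 4 = 0.3068 in².
R_n = F_nv · A_b · n · n_s = 54 × 0.3068 × 12 × 1 = 198.8 kips.
Design strength φR_n = 0.75 × 198.8 = 149 kips.

149 kips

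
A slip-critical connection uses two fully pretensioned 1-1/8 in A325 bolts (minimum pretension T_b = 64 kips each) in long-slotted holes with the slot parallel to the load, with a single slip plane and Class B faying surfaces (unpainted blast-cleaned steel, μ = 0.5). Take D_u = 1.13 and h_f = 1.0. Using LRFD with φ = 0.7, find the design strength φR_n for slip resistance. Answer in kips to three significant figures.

50.6 kips

R_n = μ · D_u · h_f · T_b · n_s · n_b = 0.5 × 1.13 × 1.0 × 64 × 1 × 2 = 72.32 kips.
Design strength φR_n = 0.7 × 72.32 = 50.6 kips.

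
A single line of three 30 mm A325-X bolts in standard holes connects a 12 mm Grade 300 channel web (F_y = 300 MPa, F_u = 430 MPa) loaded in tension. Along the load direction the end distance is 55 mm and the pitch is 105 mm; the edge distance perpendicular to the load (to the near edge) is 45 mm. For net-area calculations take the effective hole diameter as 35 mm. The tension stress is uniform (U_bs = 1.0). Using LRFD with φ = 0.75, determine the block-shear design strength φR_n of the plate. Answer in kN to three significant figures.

519 kN

Shear plane L_v = 55 + 2·105 = 265 mm; A_gv = 265 × 12 = 3180 mm².
A_nv = (265 − 2.5·35) × 12 = 2130 mm².
A_nt = (45 − 0.5·35) × 12 = 330 mm².
0.6 F_u A_nv = 549.5 kN; 0.6 F_y A_gv = 572.4 kN → shear rupture governs the shear term.
R_n = 549.5 + 1.0 × 430 × 330 / 1000 = 691.4 kN.
Design strength φR_n = 0.75 × 691.4 = 519 kN.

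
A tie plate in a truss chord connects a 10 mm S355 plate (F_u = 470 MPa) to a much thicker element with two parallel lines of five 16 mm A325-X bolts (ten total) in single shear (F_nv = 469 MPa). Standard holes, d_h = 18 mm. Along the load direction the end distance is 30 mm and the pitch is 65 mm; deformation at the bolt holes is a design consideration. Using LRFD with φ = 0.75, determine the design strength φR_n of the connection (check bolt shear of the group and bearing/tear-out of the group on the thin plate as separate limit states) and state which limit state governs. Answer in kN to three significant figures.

Bolt shear: A_b = π·16²/4 = 201.1 mm²; R_n = 469 × 201.1 × 10 × 1 / 1000 = 943 kN → 0.75 × 943 = 707 kN.
Bearing (1.2 l_c t F_u ≤ 2.4 d t F_u): upper limit = 2.4·16·10·470 / 1000 = 180.5 kN.
  Edge l_c = 30 − 18/2 = 21 → r_n = 118.4 kN; interior l_c = 65 − 18 = 47 → r_n = 180.5 kN.
  R_n,bearing = 2·118.4 + 8·180.5 = 1681 kN → 0.75 × 1681 = 1260 kN.
Bolt shear governs: 707 kN.

707 kN (bolt shear governs)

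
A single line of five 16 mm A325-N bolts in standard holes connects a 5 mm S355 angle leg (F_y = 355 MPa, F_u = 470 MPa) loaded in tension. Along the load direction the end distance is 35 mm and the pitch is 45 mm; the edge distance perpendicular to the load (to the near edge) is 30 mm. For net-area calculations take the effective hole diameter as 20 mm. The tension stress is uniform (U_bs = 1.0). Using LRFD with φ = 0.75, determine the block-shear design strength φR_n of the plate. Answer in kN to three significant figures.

167 kN

Shear plane L_v = 35 + 4·45 = 215 mm; A_gv = 215 × 5 = 1075 mm².
A_nv = (215 − 4.5·20) × 5 = 625 mm².
A_nt = (30 − 0.5·20) × 5 = 100 mm².
0.6 F_u A_nv = 176.2 kN; 0.6 F_y A_gv = 229 kN → shear rupture governs the shear term.
R_n = 176.2 + 1.0 × 470 × 100 / 1000 = 223.2 kN.
Design strength φR_n = 0.75 × 223.2 = 167 kN.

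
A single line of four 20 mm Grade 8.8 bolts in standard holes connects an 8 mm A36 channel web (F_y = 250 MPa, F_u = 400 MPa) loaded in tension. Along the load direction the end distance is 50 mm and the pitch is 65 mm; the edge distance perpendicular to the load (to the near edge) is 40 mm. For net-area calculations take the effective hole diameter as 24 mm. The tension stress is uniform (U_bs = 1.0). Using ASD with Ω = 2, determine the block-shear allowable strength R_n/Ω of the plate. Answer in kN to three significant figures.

Shear plane L_v = 50 + 3·65 = 245 mm; A_gv = 245 × 8 = 1960 mm².
A_nv = (245 − 3.5·24) × 8 = 1288 mm².
A_nt = (40 − 0.5·24) × 8 = 224 mm².
0.6 F_u A_nv = 309.1 kN; 0.6 F_y A_gv = 294 kN → shear yielding governs the shear term.
R_n = 294 + 1.0 × 400 × 224 / 1000 = 383.6 kN.
Allowable strength R_n/Ω = 383.6 / 2 = 192 kN.

192 kN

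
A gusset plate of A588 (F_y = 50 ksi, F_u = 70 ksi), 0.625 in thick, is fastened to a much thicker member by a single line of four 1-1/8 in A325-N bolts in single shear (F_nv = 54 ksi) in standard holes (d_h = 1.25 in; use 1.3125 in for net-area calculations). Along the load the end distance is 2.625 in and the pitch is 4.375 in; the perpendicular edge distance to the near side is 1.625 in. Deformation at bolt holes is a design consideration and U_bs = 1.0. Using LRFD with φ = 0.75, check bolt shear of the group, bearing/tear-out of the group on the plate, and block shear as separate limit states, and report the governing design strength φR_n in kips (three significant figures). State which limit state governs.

161 kips (bolt shear governs)

Bolt shear: A_b = π·1.125²/4 = 0.994 in²; R_n = 54 × 0.994 × 4 × 1 = 214.7 kips → 0.75 × 214.7 = 161 kips.
Bearing: edge l_c = 2, r_n = 105 kips; interior l_c = 3.125, r_n = 118.1 kips; R_n = 105 + 3·118.1 = 459.4 kips → 345 kips.
Block shear: A_gv = 9.844, A_nv = 6.973, A_nt = 0.6055 in²; R_n = min(0.6F_uA_nv, 0.6F_yA_gv) + U_bs·F_u·A_nt = 335.2 kips → 251 kips.
Bolt shear governs: 161 kips.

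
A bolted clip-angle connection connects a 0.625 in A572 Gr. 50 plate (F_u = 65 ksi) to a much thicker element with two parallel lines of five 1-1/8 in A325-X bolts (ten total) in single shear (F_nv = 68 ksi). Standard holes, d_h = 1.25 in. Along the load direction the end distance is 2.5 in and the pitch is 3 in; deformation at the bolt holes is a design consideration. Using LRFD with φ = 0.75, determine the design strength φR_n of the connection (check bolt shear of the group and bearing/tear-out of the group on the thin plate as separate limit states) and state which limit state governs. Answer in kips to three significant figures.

507 kips (bolt shear governs)

Bolt shear: A_b = π·1.125²/4 = 0.994 in²; R_n = 68 × 0.994 × 10 × 1 = 675.9 kips → 0.75 × 675.9 = 507 kips.
Bearing (1.2 l_c t F_u ≤ 2.4 d t F_u): upper limit = 2.4·1.125·0.625·65 = 109.7 kips.
  Edge l_c = 2.5 − 1.25/2 = 1.875 → r_n = 91.41 kips; interior l_c = 3 − 1.25 = 1.75 → r_n = 85.31 kips.
  R_n,bearing = 2·91.41 + 8·85.31 = 865.3 kips → 0.75 × 865.3 = 649 kips.
Bolt shear governs: 507 kips.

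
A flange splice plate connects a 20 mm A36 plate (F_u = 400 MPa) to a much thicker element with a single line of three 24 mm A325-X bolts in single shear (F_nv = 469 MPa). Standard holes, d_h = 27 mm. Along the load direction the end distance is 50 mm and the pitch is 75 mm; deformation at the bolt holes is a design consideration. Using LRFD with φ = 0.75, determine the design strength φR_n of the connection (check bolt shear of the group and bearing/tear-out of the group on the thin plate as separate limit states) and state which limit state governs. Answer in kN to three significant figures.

477 kN (bolt shear governs)

Bolt shear: A_b = π·24²/4 = 452.4 mm²; R_n = 469 × 452.4 × 3 × 1 / 1000 = 636.5 kN → 0.75 × 636.5 = 477 kN.
Bearing (1.2 l_c t F_u ≤ 2.4 d t F_u): upper limit = 2.4·24·20·400 / 1000 = 460.8 kN.
  Edge l_c = 50 − 27/2 = 36.5 → r_n = 350.4 kN; interior l_c = 75 − 27 = 48 → r_n = 460.8 kN.
  R_n,bearing = 1·350.4 + 2·460.8 = 1272 kN → 0.75 × 1272 = 954 kN.
Bolt shear governs: 477 kN.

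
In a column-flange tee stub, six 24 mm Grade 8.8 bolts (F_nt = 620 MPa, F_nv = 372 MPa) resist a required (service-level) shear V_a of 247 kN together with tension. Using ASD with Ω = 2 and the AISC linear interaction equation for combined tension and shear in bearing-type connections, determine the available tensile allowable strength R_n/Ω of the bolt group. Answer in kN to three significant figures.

A_b = π·24²/4 = 452.4 mm²; f_rv = 247 × 1000 / (6 × 452.4) = 91 MPa.
F'_nt = 1.3 F_nt − (Ω F_nt / F_nv) f_rv = 1.3·620 − (2·620/372)·91 = 502.7 MPa, capped at F_nt → F'_nt = 502.7 MPa.
R_n = F'_nt · A_b · n = 502.7 × 452.4 × 6 / 1000 = 1364 kN.
Allowable strength R_n/Ω = 1364 / 2 = 682 kN.

682 kN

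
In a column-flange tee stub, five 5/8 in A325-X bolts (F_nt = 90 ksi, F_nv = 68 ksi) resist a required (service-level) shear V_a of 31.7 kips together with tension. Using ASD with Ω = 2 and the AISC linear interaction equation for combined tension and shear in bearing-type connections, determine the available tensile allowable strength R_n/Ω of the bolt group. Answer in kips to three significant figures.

47.8 kips

A_b = π·0.625²/4 = 0.3068 in²; f_rv = 31.7 / (5 × 0.3068) = 20.67 ksi.
F'_nt = 1.3 F_nt − (Ω F_nt / F_nv) f_rv = 1.3·90 − (2·90/68)·20.67 = 62.3 ksi, capped at F_nt → F'_nt = 62.3 ksi.
R_n = F'_nt · A_b · n = 62.3 × 0.3068 × 5 = 95.56 kips.
Allowable strength R_n/Ω = 95.56 / 2 = 47.8 kips.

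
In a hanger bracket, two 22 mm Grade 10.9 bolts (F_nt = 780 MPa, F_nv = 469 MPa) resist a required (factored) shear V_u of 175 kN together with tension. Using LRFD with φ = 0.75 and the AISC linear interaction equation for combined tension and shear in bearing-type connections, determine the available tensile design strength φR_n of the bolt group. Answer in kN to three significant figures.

287 kN

A_b = π·22²/4 = 380.1 mm²; f_rv = 175 × 1000 / (2 × 380.1) = 230.2 MPa.
F'_nt = 1.3 F_nt − (F_nt / φF_nv) f_rv = 1.3·780 − (780/(0.75·469))·230.2 = 503.6 MPa, capped at F_nt → F'_nt = 503.6 MPa.
R_n = F'_nt · A_b · n = 503.6 × 380.1 × 2 / 1000 = 382.8 kN.
Design strength φR_n = 0.75 × 382.8 = 287 kN.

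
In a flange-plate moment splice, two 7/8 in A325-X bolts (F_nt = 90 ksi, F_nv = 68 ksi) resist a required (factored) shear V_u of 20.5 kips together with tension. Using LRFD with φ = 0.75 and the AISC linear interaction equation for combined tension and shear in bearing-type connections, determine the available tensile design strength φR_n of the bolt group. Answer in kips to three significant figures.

78.4 kips

A_b = π·0.875²/4 = 0.6013 in²; f_rv = 20.5 / (2 × 0.6013) = 17.05 ksi.
F'_nt = 1.3 F_nt − (F_nt / φF_nv) f_rv = 1.3·90 − (90/(0.75·68))·17.05 = 86.92 ksi, capped at F_nt → F'_nt = 86.92 ksi.
R_n = F'_nt · A_b · n = 86.92 × 0.6013 × 2 = 104.5 kips.
Design strength φR_n = 0.75 × 104.5 = 78.4 kips.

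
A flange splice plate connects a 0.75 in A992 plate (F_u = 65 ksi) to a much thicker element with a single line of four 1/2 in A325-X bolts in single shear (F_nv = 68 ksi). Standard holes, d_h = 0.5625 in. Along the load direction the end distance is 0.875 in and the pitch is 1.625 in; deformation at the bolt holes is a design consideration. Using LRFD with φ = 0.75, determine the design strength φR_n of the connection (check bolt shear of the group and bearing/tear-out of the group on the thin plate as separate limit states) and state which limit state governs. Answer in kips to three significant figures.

40.1 kips (bolt shear governs)

Bolt shear: A_b = π·0.5²/4 = 0.1963 in²; R_n = 68 × 0.1963 × 4 × 1 = 53.41 kips → 0.75 × 53.41 = 40.1 kips.
Bearing (1.2 l_c t F_u ≤ 2.4 d t F_u): upper limit = 2.4·0.5·0.75·65 = 58.5 kips.
  Edge l_c = 0.875 − 0.5625/2 = 0.5938 → r_n = 34.73 kips; interior l_c = 1.625 − 0.5625 = 1.062 → r_n = 58.5 kips.
  R_n,bearing = 1·34.73 + 3·58.5 = 210.2 kips → 0.75 × 210.2 = 158 kips.
Bolt shear governs: 40.1 kips.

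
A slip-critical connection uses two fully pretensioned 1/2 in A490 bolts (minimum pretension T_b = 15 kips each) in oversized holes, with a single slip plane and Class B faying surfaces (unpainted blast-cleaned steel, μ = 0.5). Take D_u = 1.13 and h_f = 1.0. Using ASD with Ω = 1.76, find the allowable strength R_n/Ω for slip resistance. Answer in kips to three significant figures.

9.63 kips

R_n = μ · D_u · h_f · T_b · n_s · n_b = 0.5 × 1.13 × 1.0 × 15 × 1 × 2 = 16.95 kips.
Allowable strength R_n/Ω = 16.95 / 1.76 = 9.63 kips.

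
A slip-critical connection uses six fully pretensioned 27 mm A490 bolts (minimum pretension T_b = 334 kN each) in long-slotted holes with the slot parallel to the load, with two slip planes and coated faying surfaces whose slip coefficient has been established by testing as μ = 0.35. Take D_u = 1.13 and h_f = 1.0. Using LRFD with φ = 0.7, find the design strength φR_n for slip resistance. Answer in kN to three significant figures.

R_n = μ · D_u · h_f · T_b · n_s · n_b = 0.35 × 1.13 × 1.0 × 334 × 2 × 6 = 1585 kN.
Design strength φR_n = 0.7 × 1585 = 1110 kN.

1110 kN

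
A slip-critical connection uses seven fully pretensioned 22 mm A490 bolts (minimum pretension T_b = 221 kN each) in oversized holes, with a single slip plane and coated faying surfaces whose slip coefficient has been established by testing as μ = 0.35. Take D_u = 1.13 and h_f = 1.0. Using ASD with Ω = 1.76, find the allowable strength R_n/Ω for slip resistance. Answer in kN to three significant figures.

348 kN

R_n = μ · D_u · h_f · T_b · n_s · n_b = 0.35 × 1.13 × 1.0 × 221 × 1 × 7 = 611.8 kN.
Allowable strength R_n/Ω = 611.8 / 1.76 = 348 kN.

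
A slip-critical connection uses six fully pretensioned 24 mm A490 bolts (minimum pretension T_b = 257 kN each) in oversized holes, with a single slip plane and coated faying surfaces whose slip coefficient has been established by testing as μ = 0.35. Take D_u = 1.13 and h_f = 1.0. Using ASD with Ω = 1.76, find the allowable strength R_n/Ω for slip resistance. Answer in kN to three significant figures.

R_n = μ · D_u · h_f · T_b · n_s · n_b = 0.35 × 1.13 × 1.0 × 257 × 1 × 6 = 609.9 kN.
Allowable strength R_n/Ω = 609.9 / 1.76 = 347 kN.

347 kN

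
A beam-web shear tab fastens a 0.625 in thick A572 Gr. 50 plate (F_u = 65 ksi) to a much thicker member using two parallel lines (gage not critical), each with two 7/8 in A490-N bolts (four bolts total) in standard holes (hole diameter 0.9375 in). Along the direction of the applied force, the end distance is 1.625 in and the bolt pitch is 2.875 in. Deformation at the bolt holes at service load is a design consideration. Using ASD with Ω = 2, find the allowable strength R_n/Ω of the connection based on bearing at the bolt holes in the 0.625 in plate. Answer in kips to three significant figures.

Per bolt r_n = 1.2 l_c t F_u ≤ 2.4 d t F_u; upper limit = 2.4 × 0.875 × 0.625 × 65 = 85.31 kips.
Edge bolt: l_c = 1.625 − 0.9375/2 = 1.156 in → 1.2 × 1.156 × 0.625 × 65 = 56.37 → r_n = 56.37 kips.
Interior bolts: l_c = 2.875 − 0.9375 = 1.938 in → 1.2 × 1.938 × 0.625 × 65 = 94.45 → r_n = 85.31 kips.
R_n = 2 × 56.37 + 2 × 85.31 = 283.4 kips.
Allowable strength R_n/Ω = 283.4 / 2 = 142 kips.

142 kips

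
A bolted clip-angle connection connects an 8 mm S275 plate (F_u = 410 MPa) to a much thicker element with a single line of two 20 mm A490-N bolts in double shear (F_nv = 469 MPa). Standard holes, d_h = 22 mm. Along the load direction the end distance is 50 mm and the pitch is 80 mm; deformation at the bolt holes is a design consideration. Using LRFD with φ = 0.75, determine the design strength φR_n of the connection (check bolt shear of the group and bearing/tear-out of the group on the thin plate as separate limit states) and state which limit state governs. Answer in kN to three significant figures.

Bolt shear: A_b = π·20²/4 = 314.2 mm²; R_n = 469 × 314.2 × 2 × 2 / 1000 = 589.4 kN → 0.75 × 589.4 = 442 kN.
Bearing (1.2 l_c t F_u ≤ 2.4 d t F_u): upper limit = 2.4·20·8·410 / 1000 = 157.4 kN.
  Edge l_c = 50 − 22/2 = 39 → r_n = 153.5 kN; interior l_c = 80 − 22 = 58 → r_n = 157.4 kN.
  R_n,bearing = 1·153.5 + 1·157.4 = 310.9 kN → 0.75 × 310.9 = 233 kN.
Bearing governs: 233 kN.

233 kN (bearing governs)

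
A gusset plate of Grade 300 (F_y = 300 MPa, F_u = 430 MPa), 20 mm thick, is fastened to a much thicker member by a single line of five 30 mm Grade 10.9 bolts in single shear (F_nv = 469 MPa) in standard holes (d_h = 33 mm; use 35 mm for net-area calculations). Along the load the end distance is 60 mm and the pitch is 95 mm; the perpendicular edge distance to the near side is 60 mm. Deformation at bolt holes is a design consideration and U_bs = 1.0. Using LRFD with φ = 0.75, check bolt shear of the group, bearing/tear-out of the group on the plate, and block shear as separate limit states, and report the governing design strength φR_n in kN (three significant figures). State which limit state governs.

1240 kN (bolt shear governs)

Bolt shear: A_b = π·30²/4 = 706.9 mm²; R_n = 469 × 706.9 × 5 × 1 / 1000 = 1658 kN → 0.75 × 1658 = 1240 kN.
Bearing: edge l_c = 43.5, r_n = 448.9 kN; interior l_c = 62, r_n = 619.2 kN; R_n = 448.9 + 4·619.2 = 2926 kN → 2190 kN.
Block shear: A_gv = 8800, A_nv = 5650, A_nt = 850 mm²; R_n = min(0.6F_uA_nv, 0.6F_yA_gv) + U_bs·F_u·A_nt = 1823 kN → 1370 kN.
Bolt shear governs: 1240 kN.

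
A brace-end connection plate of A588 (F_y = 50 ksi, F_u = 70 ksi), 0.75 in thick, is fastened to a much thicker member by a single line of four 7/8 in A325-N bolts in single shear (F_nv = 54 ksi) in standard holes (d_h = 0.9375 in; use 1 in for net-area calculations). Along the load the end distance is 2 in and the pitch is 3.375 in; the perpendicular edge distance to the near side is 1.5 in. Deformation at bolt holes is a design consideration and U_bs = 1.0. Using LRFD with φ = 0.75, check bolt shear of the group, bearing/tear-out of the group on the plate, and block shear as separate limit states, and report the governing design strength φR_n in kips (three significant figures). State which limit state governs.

97.4 kips (bolt shear governs)

Bolt shear: A_b = π·0.875²/4 = 0.6013 in²; R_n = 54 × 0.6013 × 4 × 1 = 129.9 kips → 0.75 × 129.9 = 97.4 kips.
Bearing: edge l_c = 1.531, r_n = 96.47 kips; interior l_c = 2.438, r_n = 110.3 kips; R_n = 96.47 + 3·110.3 = 427.2 kips → 320 kips.
Block shear: A_gv = 9.094, A_nv = 6.469, A_nt = 0.75 in²; R_n = min(0.6F_uA_nv, 0.6F_yA_gv) + U_bs·F_u·A_nt = 324.2 kips → 243 kips.
Bolt shear governs: 97.4 kips.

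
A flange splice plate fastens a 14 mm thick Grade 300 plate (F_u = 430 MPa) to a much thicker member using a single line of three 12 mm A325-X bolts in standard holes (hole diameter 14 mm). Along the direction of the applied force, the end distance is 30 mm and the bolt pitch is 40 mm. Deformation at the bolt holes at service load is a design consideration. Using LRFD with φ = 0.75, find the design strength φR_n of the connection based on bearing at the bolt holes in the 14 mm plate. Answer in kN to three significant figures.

Per bolt r_n = 1.2 l_c t F_u ≤ 2.4 d t F_u; upper limit = 2.4 × 12 × 14 × 430 / 1000 = 173.4 kN.
Edge bolt: l_c = 30 − 14/2 = 23 mm → 1.2 × 23 × 14 × 430 / 1000 = 166.2 → r_n = 166.2 kN.
Interior bolts: l_c = 40 − 14 = 26 mm → 1.2 × 26 × 14 × 430 / 1000 = 187.8 → r_n = 173.4 kN.
R_n = 1 × 166.2 + 2 × 173.4 = 512.9 kN.
Design strength φR_n = 0.75 × 512.9 = 385 kN.

385 kN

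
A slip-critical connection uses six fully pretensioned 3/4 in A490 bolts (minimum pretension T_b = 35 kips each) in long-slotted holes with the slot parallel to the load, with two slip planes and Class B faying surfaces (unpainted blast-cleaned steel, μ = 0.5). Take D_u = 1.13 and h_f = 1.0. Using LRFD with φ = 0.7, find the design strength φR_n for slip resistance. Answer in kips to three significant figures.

166 kips

R_n = μ · D_u · h_f · T_b · n_s · n_b = 0.5 × 1.13 × 1.0 × 35 × 2 × 6 = 237.3 kips.
Design strength φR_n = 0.7 × 237.3 = 166 kips.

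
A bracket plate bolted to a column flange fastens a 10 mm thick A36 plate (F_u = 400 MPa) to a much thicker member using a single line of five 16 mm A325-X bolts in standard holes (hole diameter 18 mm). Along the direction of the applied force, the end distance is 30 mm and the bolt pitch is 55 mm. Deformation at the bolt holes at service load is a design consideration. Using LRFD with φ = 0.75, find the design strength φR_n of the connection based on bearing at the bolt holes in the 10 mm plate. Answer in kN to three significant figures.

Per bolt r_n = 1.2 l_c t F_u ≤ 2.4 d t F_u; upper limit = 2.4 × 16 × 10 × 400 / 1000 = 153.6 kN.
Edge bolt: l_c = 30 − 18/2 = 21 mm → 1.2 × 21 × 10 × 400 / 1000 = 100.8 → r_n = 100.8 kN.
Interior bolts: l_c = 55 − 18 = 37 mm → 1.2 × 37 × 10 × 400 / 1000 = 177.6 → r_n = 153.6 kN.
R_n = 1 × 100.8 + 4 × 153.6 = 715.2 kN.
Design strength φR_n = 0.75 × 715.2 = 536 kN.

536 kN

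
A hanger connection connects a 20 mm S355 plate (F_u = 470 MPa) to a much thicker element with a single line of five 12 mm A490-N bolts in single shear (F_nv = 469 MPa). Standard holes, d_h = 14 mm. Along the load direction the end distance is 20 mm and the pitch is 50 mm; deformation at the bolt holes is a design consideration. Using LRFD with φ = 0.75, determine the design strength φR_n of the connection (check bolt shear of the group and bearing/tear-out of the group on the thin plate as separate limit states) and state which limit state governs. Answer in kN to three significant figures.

199 kN (bolt shear governs)

Bolt shear: A_b = π·12²/4 = 113.1 mm²; R_n = 469 × 113.1 × 5 × 1 / 1000 = 265.2 kN → 0.75 × 265.2 = 199 kN.
Bearing (1.2 l_c t F_u ≤ 2.4 d t F_u): upper limit = 2.4·12·20·470 / 1000 = 270.7 kN.
  Edge l_c = 20 − 14/2 = 13 → r_n = 146.6 kN; interior l_c = 50 − 14 = 36 → r_n = 270.7 kN.
  R_n,bearing = 1·146.6 + 4·270.7 = 1230 kN → 0.75 × 1230 = 922 kN.
Bolt shear governs: 199 kN.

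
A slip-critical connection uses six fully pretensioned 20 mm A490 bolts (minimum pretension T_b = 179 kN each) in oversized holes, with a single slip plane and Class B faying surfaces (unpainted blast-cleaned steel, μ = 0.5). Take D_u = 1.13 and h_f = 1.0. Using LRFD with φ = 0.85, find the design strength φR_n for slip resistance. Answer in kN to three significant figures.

R_n = μ · D_u · h_f · T_b · n_s · n_b = 0.5 × 1.13 × 1.0 × 179 × 1 × 6 = 606.8 kN.
Design strength φR_n = 0.85 × 606.8 = 516 kN.

516 kN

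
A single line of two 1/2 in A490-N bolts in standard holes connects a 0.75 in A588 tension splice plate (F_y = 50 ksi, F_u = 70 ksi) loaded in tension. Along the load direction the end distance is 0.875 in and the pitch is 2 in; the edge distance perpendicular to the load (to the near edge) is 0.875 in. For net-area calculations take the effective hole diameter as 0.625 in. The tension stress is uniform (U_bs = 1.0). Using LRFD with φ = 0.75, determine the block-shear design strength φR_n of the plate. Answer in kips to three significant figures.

Shear plane L_v = 0.875 + 1·2 = 2.875 in; A_gv = 2.875 × 0.75 = 2.156 in².
A_nv = (2.875 − 1.5·0.625) × 0.75 = 1.453 in².
A_nt = (0.875 − 0.5·0.625) × 0.75 = 0.4219 in².
0.6 F_u A_nv = 61.03 kips; 0.6 F_y A_gv = 64.69 kips → shear rupture governs the shear term.
R_n = 61.03 + 1.0 × 70 × 0.4219 = 90.56 kips.
Design strength φR_n = 0.75 × 90.56 = 67.9 kips.

67.9 kips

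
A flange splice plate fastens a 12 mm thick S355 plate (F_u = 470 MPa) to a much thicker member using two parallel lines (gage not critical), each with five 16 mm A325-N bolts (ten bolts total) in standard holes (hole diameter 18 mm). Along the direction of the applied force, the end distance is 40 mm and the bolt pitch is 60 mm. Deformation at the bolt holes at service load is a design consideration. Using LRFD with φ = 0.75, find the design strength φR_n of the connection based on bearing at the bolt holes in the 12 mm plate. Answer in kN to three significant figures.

1610 kN

Per bolt r_n = 1.2 l_c t F_u ≤ 2.4 d t F_u; upper limit = 2.4 × 16 × 12 × 470 / 1000 = 216.6 kN.
Edge bolt: l_c = 40 − 18/2 = 31 mm → 1.2 × 31 × 12 × 470 / 1000 = 209.8 → r_n = 209.8 kN.
Interior bolts: l_c = 60 − 18 = 42 mm → 1.2 × 42 × 12 × 470 / 1000 = 284.3 → r_n = 216.6 kN.
R_n = 2 × 209.8 + 8 × 216.6 = 2152 kN.
Design strength φR_n = 0.75 × 2152 = 1610 kN.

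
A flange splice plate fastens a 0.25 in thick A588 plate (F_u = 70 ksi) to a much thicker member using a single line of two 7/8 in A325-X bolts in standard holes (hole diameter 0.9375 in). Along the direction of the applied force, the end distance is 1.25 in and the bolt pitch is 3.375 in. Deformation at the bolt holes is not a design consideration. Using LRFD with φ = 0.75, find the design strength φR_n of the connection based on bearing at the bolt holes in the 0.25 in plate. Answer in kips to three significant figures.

Per bolt r_n = 1.5 l_c t F_u ≤ 3.0 d t F_u; upper limit = 3.0 × 0.875 × 0.25 × 70 = 45.94 kips.
Edge bolt: l_c = 1.25 − 0.9375/2 = 0.7812 in → 1.5 × 0.7812 × 0.25 × 70 = 20.51 → r_n = 20.51 kips.
Interior bolts: l_c = 3.375 − 0.9375 = 2.438 in → 1.5 × 2.438 × 0.25 × 70 = 63.98 → r_n = 45.94 kips.
R_n = 1 × 20.51 + 1 × 45.94 = 66.45 kips.
Design strength φR_n = 0.75 × 66.45 = 49.8 kips.

49.8 kips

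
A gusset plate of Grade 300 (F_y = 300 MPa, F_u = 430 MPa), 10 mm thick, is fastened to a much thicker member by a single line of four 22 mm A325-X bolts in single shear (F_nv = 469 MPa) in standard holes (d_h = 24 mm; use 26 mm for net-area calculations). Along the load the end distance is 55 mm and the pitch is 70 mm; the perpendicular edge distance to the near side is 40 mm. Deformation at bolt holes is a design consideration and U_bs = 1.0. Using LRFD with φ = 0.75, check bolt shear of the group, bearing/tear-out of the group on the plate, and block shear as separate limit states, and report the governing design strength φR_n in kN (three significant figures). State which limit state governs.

424 kN (block shear governs)

Bolt shear: A_b = π·22²/4 = 380.1 mm²; R_n = 469 × 380.1 × 4 × 1 / 1000 = 713.1 kN → 0.75 × 713.1 = 535 kN.
Bearing: edge l_c = 43, r_n = 221.9 kN; interior l_c = 46, r_n = 227 kN; R_n = 221.9 + 3·227 = 903 kN → 677 kN.
Block shear: A_gv = 2650, A_nv = 1740, A_nt = 270 mm²; R_n = min(0.6F_uA_nv, 0.6F_yA_gv) + U_bs·F_u·A_nt = 565 kN → 424 kN.
Block shear governs: 424 kN.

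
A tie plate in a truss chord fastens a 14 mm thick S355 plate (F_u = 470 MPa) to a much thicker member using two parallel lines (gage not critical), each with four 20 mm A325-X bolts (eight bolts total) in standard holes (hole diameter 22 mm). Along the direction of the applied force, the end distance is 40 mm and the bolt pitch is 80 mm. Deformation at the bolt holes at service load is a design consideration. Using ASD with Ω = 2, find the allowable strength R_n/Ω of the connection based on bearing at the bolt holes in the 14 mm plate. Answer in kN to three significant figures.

Per bolt r_n = 1.2 l_c t F_u ≤ 2.4 d t F_u; upper limit = 2.4 × 20 × 14 × 470 / 1000 = 315.8 kN.
Edge bolt: l_c = 40 − 22/2 = 29 mm → 1.2 × 29 × 14 × 470 / 1000 = 229 → r_n = 229 kN.
Interior bolts: l_c = 80 − 22 = 58 mm → 1.2 × 58 × 14 × 470 / 1000 = 458 → r_n = 315.8 kN.
R_n = 2 × 229 + 6 × 315.8 = 2353 kN.
Allowable strength R_n/Ω = 2353 / 2 = 1180 kN.

1180 kN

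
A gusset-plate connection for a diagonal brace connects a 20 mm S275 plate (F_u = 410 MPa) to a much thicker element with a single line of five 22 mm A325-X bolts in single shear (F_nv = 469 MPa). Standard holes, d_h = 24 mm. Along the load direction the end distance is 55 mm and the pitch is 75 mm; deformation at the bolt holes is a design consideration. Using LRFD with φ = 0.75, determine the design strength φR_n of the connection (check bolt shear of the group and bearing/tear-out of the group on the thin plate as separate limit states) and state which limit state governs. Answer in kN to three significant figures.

Bolt shear: A_b = π·22²/4 = 380.1 mm²; R_n = 469 × 380.1 × 5 × 1 / 1000 = 891.4 kN → 0.75 × 891.4 = 669 kN.
Bearing (1.2 l_c t F_u ≤ 2.4 d t F_u): upper limit = 2.4·22·20·410 / 1000 = 433 kN.
  Edge l_c = 55 − 24/2 = 43 → r_n = 423.1 kN; interior l_c = 75 − 24 = 51 → r_n = 433 kN.
  R_n,bearing = 1·423.1 + 4·433 = 2155 kN → 0.75 × 2155 = 1620 kN.
Bolt shear governs: 669 kN.

669 kN (bolt shear governs)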